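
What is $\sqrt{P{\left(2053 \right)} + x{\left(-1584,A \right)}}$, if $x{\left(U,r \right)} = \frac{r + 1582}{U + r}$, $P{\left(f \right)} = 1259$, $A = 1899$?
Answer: $\frac{\sqrt{14002310}}{105} \approx 35.638$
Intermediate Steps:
$x{\left(U,r \right)} = \frac{1582 + r}{U + r}$
$\sqrt{P{\left(2053 \right)} + x{\left(-1584,A \right)}} = \sqrt{1259 + \frac{1582 + 1899}{-1584 + 1899}} = \sqrt{1259 + \frac{1}{315} \cdot 3481} = \sqrt{1259 + \frac{3481}{315}} = \sqrt{\frac{400066}{315}} = \frac{\sqrt{14002310}}{105}$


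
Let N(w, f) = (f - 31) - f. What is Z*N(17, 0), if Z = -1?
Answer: 31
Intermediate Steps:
N(w, f) = -31 (N(w, f) = (-31 + f) - f = -31)
Z*N(17, 0) = -1*(-31) = 31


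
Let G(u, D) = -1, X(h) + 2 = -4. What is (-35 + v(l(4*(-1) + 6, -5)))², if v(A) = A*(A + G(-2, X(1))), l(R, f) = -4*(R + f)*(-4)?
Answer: 5368489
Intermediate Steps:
X(h) = -6 (X(h) = -2 - 4 = -6)
l(R, f) = 16*R + 16*f (l(R, f) = (-4*R - 4*f)*(-4) = 16*R + 16*f)
v(A) = A*(-1 + A) (v(A) = A*(A - 1) = A*(-1 + A))
(-35 + v(l(4*(-1) + 6, -5)))² = (-35 + (16*(4*(-1) + 6) + 16*(-5))*(-1 + (16*(4*(-1) + 6) + 16*(-5))))² = (-35 + (16*(-4 + 6) - 80)*(-1 + (16*(-4 + 6) - 80)))² = (-35 + (16*2 - 80)*(-1 + (16*2 - 80)))² = (-35 + (32 - 80)*(-1 + (32 - 80)))² = (-35 - 48*(-1 - 48))² = (-35 - 48*(-49))² = (-35 + 2352)² = 2317² = 5368489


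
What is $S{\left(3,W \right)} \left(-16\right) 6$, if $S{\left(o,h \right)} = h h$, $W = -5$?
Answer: $-2400$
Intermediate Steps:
$S{\left(o,h \right)} = h^{2}$
$S{\left(3,W \right)} \left(-16\right) 6 = \left(-5\right)^{2} \left(-16\right) 6 = 25 \left(-16\right) 6 = \left(-400\right) 6 = -2400$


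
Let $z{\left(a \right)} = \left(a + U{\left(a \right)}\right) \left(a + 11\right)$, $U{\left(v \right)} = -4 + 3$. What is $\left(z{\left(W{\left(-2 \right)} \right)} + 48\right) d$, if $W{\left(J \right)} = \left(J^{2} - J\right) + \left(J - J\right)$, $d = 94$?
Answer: $12502$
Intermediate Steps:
$U{\left(v \right)} = -1$
$W{\left(J \right)} = J^{2} - J$ ($W{\left(J \right)} = \left(J^{2} - J\right) + 0 = J^{2} - J$)
$z{\left(a \right)} = \left(-1 + a\right) \left(11 + a\right)$ ($z{\left(a \right)} = \left(a - 1\right) \left(a + 11\right) = \left(-1 + a\right) \left(11 + a\right)$)
$\left(z{\left(W{\left(-2 \right)} \right)} + 48\right) d = \left(\left(-11 + \left(- 2 \left(-1 - 2\right)\right)^{2} + 10 \left(- 2 \left(-1 - 2\right)\right)\right) + 48\right) 94 = \left(\left(-11 + \left(\left(-2\right) \left(-3\right)\right)^{2} + 10 \left(\left(-2\right) \left(-3\right)\right)\right) + 48\right) 94 = \left(\left(-11 + 6^{2} + 10 \cdot 6\right) + 48\right) 94 = \left(\left(-11 + 36 + 60\right) + 48\right) 94 = \left(85 + 48\right) 94 = 133 \cdot 94 = 12502$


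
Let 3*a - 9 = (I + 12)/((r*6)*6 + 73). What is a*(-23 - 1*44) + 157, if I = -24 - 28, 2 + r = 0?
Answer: 2548/3 ≈ 849.33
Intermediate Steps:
r = -2 (r = -2 + 0 = -2)
I = -52
a = -31/3 (a = 3 + ((-52 + 12)/(-2*6*6 + 73))/3 = 3 + (-40/(-12*6 + 73))/3 = 3 + (-40/(-72 + 73))/3 = 3 + (-40/1)/3 = 3 + (-40*1)/3 = 3 + (⅓)*(-40) = 3 - 40/3 = -31/3 ≈ -10.333)
a*(-23 - 1*44) + 157 = -31*(-23 - 1*44)/3 + 157 = -31*(-23 - 44)/3 + 157 = -31/3*(-67) + 157 = 2077/3 + 157 = 2548/3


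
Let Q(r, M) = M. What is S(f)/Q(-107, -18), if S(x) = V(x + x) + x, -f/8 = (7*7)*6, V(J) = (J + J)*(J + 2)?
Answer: -2457448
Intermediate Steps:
V(J) = 2*J*(2 + J) (V(J) = (2*J)*(2 + J) = 2*J*(2 + J))
f = -2352 (f = -8*7*7*6 = -392*6 = -8*294 = -2352)
S(x) = x + 4*x*(2 + 2*x) (S(x) = 2*(x + x)*(2 + (x + x)) + x = 2*(2*x)*(2 + 2*x) + x = 4*x*(2 + 2*x) + x = x + 4*x*(2 + 2*x))
S(f)/Q(-107, -18) = -2352*(9 + 8*(-2352))/(-18) = -2352*(9 - 18816)*(-1/18) = -2352*(-18807)*(-1/18) = 44234064*(-1/18) = -2457448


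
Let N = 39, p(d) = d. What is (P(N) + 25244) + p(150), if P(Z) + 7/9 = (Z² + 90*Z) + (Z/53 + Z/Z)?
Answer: 14513182/477 ≈ 30426.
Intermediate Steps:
P(Z) = 2/9 + Z² + 4771*Z/53 (P(Z) = -7/9 + ((Z² + 90*Z) + (Z/53 + Z/Z)) = -7/9 + ((Z² + 90*Z) + (Z*(1/53) + 1)) = -7/9 + ((Z² + 90*Z) + (Z/53 + 1)) = -7/9 + ((Z² + 90*Z) + (1 + Z/53)) = -7/9 + (1 + Z² + 4771*Z/53) = 2/9 + Z² + 4771*Z/53)
(P(N) + 25244) + p(150) = ((2/9 + 39² + (4771/53)*39) + 25244) + 150 = ((2/9 + 1521 + 186069/53) + 25244) + 150 = (2400244/477 + 25244) + 150 = 14441632/477 + 150 = 14513182/477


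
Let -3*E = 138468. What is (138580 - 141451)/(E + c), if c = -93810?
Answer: 2871/139966 ≈ 0.020512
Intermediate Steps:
E = -46156 (E = -1/3*138468 = -46156)
(138580 - 141451)/(E + c) = (138580 - 141451)/(-46156 - 93810) = -2871/(-139966) = -2871*(-1/139966) = 2871/139966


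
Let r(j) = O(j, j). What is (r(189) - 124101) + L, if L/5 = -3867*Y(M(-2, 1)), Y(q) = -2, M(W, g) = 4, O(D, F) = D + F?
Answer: -85053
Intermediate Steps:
r(j) = 2*j (r(j) = j + j = 2*j)
L = 38670 (L = 5*(-3867*(-2)) = 5*7734 = 38670)
(r(189) - 124101) + L = (2*189 - 124101) + 38670 = (378 - 124101) + 38670 = -123723 + 38670 = -85053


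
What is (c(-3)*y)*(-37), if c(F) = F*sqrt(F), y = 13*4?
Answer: 5772*I*sqrt(3) ≈ 9997.4*I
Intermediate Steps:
y = 52
c(F) = F**(3/2)
(c(-3)*y)*(-37) = ((-3)**(3/2)*52)*(-37) = (-3*I*sqrt(3)*52)*(-37) = -156*I*sqrt(3)*(-37) = 5772*I*sqrt(3)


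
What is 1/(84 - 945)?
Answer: -1/861 ≈ -0.0011614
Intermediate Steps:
1/(84 - 945) = 1/(-861) = -1/861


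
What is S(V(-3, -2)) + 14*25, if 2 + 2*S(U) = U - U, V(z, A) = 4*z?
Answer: 349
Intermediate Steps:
S(U) = -1 (S(U) = -1 + (U - U)/2 = -1 + (½)*0 = -1 + 0 = -1)
S(V(-3, -2)) + 14*25 = -1 + 14*25 = -1 + 350 = 349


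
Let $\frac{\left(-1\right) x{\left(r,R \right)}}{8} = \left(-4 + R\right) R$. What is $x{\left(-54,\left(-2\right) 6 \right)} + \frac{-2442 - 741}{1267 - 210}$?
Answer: $- \frac{1626735}{1057} \approx -1539.0$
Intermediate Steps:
$x{\left(r,R \right)} = - 8 R \left(-4 + R\right)$ ($x{\left(r,R \right)} = - 8 \left(-4 + R\right) R = - 8 R \left(-4 + R\right)$)
$x{\left(-54,\left(-2\right) 6 \right)} + \frac{-2442 - 741}{1267 - 210} = 8 \left(\left(-2\right) 6\right) \left(4 - \left(-2\right) 6\right) + \frac{-2442 - 741}{1267 - 210} = 8 \left(-12\right) \left(4 - -12\right) - \frac{3183}{1057} = 8 \left(-12\right) \left(4 + 12\right) - \frac{3183}{1057} = 8 \left(-12\right) 16 - \frac{3183}{1057} = -1536 - \frac{3183}{1057} = - \frac{1626735}{1057}$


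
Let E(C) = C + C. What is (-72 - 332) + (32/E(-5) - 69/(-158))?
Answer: -321343/790 ≈ -406.76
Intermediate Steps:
E(C) = 2*C
(-72 - 332) + (32/E(-5) - 69/(-158)) = (-72 - 332) + (32/((2*(-5))) - 69/(-158)) = -404 + (32/(-10) - 69*(-1/158)) = -404 + (32*(-⅒) + 69/158) = -404 + (-16/5 + 69/158) = -404 - 2183/790 = -321343/790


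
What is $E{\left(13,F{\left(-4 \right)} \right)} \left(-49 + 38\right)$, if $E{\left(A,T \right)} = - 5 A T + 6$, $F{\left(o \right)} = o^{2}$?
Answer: $11374$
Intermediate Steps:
$E{\left(A,T \right)} = 6 - 5 A T$ ($E{\left(A,T \right)} = - 5 A T + 6 = 6 - 5 A T$)
$E{\left(13,F{\left(-4 \right)} \right)} \left(-49 + 38\right) = \left(6 - 65 \left(-4\right)^{2}\right) \left(-49 + 38\right) = \left(6 - 65 \cdot 16\right) \left(-11\right) = \left(6 - 1040\right) \left(-11\right) = \left(-1034\right) \left(-11\right) = 11374$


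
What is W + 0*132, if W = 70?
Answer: 70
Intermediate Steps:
W + 0*132 = 70 + 0*132 = 70 + 0 = 70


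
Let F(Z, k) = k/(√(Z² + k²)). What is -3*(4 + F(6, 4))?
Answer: -12 - 6*√13/13 ≈ -13.664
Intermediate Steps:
F(Z, k) = k/√(Z² + k²)
-3*(4 + F(6, 4)) = -3*(4 + 4/√(6² + 4²)) = -3*(4 + 4/√(36 + 16)) = -3*(4 + 4/√52) = -3*(4 + 4*(√13/26)) = -3*(4 + 2*√13/13) = -12 - 6*√13/13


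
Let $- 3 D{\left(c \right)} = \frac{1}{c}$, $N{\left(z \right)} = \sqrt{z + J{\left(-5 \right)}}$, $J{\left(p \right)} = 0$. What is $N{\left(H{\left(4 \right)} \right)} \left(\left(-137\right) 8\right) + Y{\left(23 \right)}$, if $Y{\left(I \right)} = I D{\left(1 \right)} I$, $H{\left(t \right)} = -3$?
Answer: $- \frac{529}{3} - 1096 i \sqrt{3} \approx -176.33 - 1898.3 i$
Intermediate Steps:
$N{\left(z \right)} = \sqrt{z}$ ($N{\left(z \right)} = \sqrt{z + 0} = \sqrt{z}$)
$D{\left(c \right)} = - \frac{1}{3 c}$
$Y{\left(I \right)} = - \frac{I^{2}}{3}$ ($Y{\left(I \right)} = I \left(- \frac{1}{3 \cdot 1}\right) I = I \left(\left(- \frac{1}{3}\right) 1\right) I = I \left(- \frac{1}{3}\right) I = - \frac{I}{3} I = - \frac{I^{2}}{3}$)
$N{\left(H{\left(4 \right)} \right)} \left(\left(-137\right) 8\right) + Y{\left(23 \right)} = \sqrt{-3} \left(\left(-137\right) 8\right) - \frac{23^{2}}{3} = i \sqrt{3} \left(-1096\right) - \frac{529}{3} = - 1096 i \sqrt{3} - \frac{529}{3} = - \frac{529}{3} - 1096 i \sqrt{3}$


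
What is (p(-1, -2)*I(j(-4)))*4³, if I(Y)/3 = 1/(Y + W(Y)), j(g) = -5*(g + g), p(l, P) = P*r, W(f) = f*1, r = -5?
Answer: 24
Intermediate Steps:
W(f) = f
p(l, P) = -5*P (p(l, P) = P*(-5) = -5*P)
j(g) = -10*g
I(Y) = 3/(2*Y) (I(Y) = 3/(Y + Y) = 3/((2*Y)) = 3*(1/(2*Y)) = 3/(2*Y))
(p(-1, -2)*I(j(-4)))*4³ = ((-5*(-2))*(3/(2*((-10*(-4))))))*4³ = (10*((3/2)/40))*64 = (10*((3/2)*(1/40)))*64 = (10*(3/80))*64 = (3/8)*64 = 24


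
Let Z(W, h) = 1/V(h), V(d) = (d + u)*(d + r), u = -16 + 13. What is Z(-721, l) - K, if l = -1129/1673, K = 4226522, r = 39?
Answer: -1666084256739137/394197464 ≈ -4.2265e+6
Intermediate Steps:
u = -3
l = -1129/1673 (l = -1129*1/1673 = -1129/1673 ≈ -0.67484)
V(d) = (-3 + d)*(39 + d) (V(d) = (d - 3)*(d + 39) = (-3 + d)*(39 + d))
Z(W, h) = 1/(-117 + h² + 36*h)
Z(-721, l) - K = 1/(-117 + (-1129/1673)² + 36*(-1129/1673)) - 1*4226522 = 1/(-117 + 1274641/2798929 - 40644/1673) - 4226522 = 1/(-394197464/2798929) - 4226522 = -2798929/394197464 - 4226522 = -1666084256739137/394197464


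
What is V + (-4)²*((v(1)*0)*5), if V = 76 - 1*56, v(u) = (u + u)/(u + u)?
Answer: 20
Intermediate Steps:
v(u) = 1 (v(u) = (2*u)/((2*u)) = (2*u)*(1/(2*u)) = 1)
V = 20 (V = 76 - 56 = 20)
V + (-4)²*((v(1)*0)*5) = 20 + (-4)²*((1*0)*5) = 20 + 16*(0*5) = 20 + 16*0 = 20 + 0 = 20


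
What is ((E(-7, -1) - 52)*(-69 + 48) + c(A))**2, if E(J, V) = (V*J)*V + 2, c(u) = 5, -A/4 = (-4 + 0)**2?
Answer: 1444804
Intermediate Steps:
A = -64 (A = -4*(-4 + 0)**2 = -4*(-4)**2 = -4*16 = -64)
E(J, V) = 2 + J*V**2 (E(J, V) = (J*V)*V + 2 = J*V**2 + 2 = 2 + J*V**2)
((E(-7, -1) - 52)*(-69 + 48) + c(A))**2 = (((2 - 7*(-1)**2) - 52)*(-69 + 48) + 5)**2 = (((2 - 7*1) - 52)*(-21) + 5)**2 = (((2 - 7) - 52)*(-21) + 5)**2 = ((-5 - 52)*(-21) + 5)**2 = (-57*(-21) + 5)**2 = (1197 + 5)**2 = 1202**2 = 1444804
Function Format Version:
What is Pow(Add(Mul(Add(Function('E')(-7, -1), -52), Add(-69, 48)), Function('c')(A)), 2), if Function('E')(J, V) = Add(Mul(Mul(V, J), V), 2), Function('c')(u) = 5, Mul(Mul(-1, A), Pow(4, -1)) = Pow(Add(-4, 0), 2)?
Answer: 1444804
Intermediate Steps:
A = -64 (A = Mul(-4, Pow(Add(-4, 0), 2)) = Mul(-4, Pow(-4, 2)) = Mul(-4, 16) = -64)
Function('E')(J, V) = Add(2, Mul(J, Pow(V, 2))) (Function('E')(J, V) = Add(Mul(Mul(J, V), V), 2) = Add(Mul(J, Pow(V, 2)), 2) = Add(2, Mul(J, Pow(V, 2))))
Pow(Add(Mul(Add(Function('E')(-7, -1), -52), Add(-69, 48)), Function('c')(A)), 2) = Pow(Add(Mul(Add(Add(2, Mul(-7, Pow(-1, 2))), -52), Add(-69, 48)), 5), 2) = Pow(Add(Mul(Add(Add(2, Mul(-7, 1)), -52), -21), 5), 2) = Pow(Add(Mul(Add(Add(2, -7), -52), -21), 5), 2) = Pow(Add(Mul(Add(-5, -52), -21), 5), 2) = Pow(Add(Mul(-57, -21), 5), 2) = Pow(Add(1197, 5), 2) = Pow(1202, 2) = 1444804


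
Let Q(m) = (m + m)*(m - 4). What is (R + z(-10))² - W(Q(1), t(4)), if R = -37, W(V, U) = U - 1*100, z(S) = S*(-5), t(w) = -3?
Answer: 272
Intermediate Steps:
Q(m) = 2*m*(-4 + m) (Q(m) = (2*m)*(-4 + m) = 2*m*(-4 + m))
z(S) = -5*S
W(V, U) = -100 + U (W(V, U) = U - 100 = -100 + U)
(R + z(-10))² - W(Q(1), t(4)) = (-37 - 5*(-10))² - (-100 - 3) = (-37 + 50)² - 1*(-103) = 13² + 103 = 169 + 103 = 272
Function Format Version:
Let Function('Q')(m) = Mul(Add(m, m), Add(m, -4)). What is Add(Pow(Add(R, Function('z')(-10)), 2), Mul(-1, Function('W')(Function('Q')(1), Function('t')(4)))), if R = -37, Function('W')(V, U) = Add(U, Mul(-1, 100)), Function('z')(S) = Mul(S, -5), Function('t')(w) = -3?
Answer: 272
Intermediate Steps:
Function('Q')(m) = Mul(2, m, Add(-4, m)) (Function('Q')(m) = Mul(Mul(2, m), Add(-4, m)) = Mul(2, m, Add(-4, m)))
Function('z')(S) = Mul(-5, S)
Function('W')(V, U) = Add(-100, U) (Function('W')(V, U) = Add(U, -100) = Add(-100, U))
Add(Pow(Add(R, Function('z')(-10)), 2), Mul(-1, Function('W')(Function('Q')(1), Function('t')(4)))) = Add(Pow(Add(-37, Mul(-5, -10)), 2), Mul(-1, Add(-100, -3))) = Add(Pow(Add(-37, 50), 2), Mul(-1, -103)) = Add(Pow(13, 2), 103) = Add(169, 103) = 272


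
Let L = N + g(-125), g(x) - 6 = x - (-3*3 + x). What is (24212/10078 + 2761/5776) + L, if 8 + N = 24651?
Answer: 717761436647/29105264 ≈ 24661.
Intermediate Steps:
N = 24643 (N = -8 + 24651 = 24643)
g(x) = 15 (g(x) = 6 + (x - (-3*3 + x)) = 6 + (x - (-9 + x)) = 6 + (x + (9 - x)) = 6 + 9 = 15)
L = 24658 (L = 24643 + 15 = 24658)
(24212/10078 + 2761/5776) + L = (24212/10078 + 2761/5776) + 24658 = (24212*(1/10078) + 2761*(1/5776)) + 24658 = (12106/5039 + 2761/5776) + 24658 = 83836935/29105264 + 24658 = 717761436647/29105264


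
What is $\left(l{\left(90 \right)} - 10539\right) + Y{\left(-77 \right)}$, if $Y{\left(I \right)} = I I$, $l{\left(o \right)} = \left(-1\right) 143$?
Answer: $-4753$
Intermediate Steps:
$l{\left(o \right)} = -143$
$Y{\left(I \right)} = I^{2}$
$\left(l{\left(90 \right)} - 10539\right) + Y{\left(-77 \right)} = \left(-143 - 10539\right) + \left(-77\right)^{2} = -10682 + 5929 = -4753$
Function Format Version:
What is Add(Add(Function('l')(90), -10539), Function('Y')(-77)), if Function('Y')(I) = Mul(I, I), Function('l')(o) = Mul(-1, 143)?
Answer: -4753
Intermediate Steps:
Function('l')(o) = -143
Function('Y')(I) = Pow(I, 2)
Add(Add(Function('l')(90), -10539), Function('Y')(-77)) = Add(Add(-143, -10539), Pow(-77, 2)) = Add(-10682, 5929) = -4753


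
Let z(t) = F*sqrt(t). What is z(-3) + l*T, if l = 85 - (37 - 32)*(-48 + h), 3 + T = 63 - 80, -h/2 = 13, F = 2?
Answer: -9100 + 2*I*sqrt(3) ≈ -9100.0 + 3.4641*I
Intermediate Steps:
h = -26 (h = -2*13 = -26)
T = -20 (T = -3 + (63 - 80) = -3 - 17 = -20)
z(t) = 2*sqrt(t)
l = 455 (l = 85 - (37 - 32)*(-48 - 26) = 85 - 5*(-74) = 85 - 1*(-370) = 85 + 370 = 455)
z(-3) + l*T = 2*sqrt(-3) + 455*(-20) = 2*(I*sqrt(3)) - 9100 = 2*I*sqrt(3) - 9100 = -9100 + 2*I*sqrt(3)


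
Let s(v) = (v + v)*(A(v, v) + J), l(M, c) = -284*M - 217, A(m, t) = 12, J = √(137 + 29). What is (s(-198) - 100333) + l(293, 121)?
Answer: -188514 - 396*√166 ≈ -1.9362e+5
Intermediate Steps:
J = √166 ≈ 12.884
l(M, c) = -217 - 284*M
s(v) = 2*v*(12 + √166) (s(v) = (v + v)*(12 + √166) = (2*v)*(12 + √166) = 2*v*(12 + √166))
(s(-198) - 100333) + l(293, 121) = (2*(-198)*(12 + √166) - 100333) + (-217 - 284*293) = ((-4752 - 396*√166) - 100333) + (-217 - 83212) = (-105085 - 396*√166) - 83429 = -188514 - 396*√166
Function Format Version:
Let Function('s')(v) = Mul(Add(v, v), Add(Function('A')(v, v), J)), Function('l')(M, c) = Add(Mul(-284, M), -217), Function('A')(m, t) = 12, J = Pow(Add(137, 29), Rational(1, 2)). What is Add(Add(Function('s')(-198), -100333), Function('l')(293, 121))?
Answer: Add(-188514, Mul(-396, Pow(166, Rational(1, 2)))) ≈ -1.9362e+5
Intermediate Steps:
J = Pow(166, Rational(1, 2)) ≈ 12.884
Function('l')(M, c) = Add(-217, Mul(-284, M))
Function('s')(v) = Mul(2, v, Add(12, Pow(166, Rational(1, 2)))) (Function('s')(v) = Mul(Add(v, v), Add(12, Pow(166, Rational(1, 2)))) = Mul(Mul(2, v), Add(12, Pow(166, Rational(1, 2)))) = Mul(2, v, Add(12, Pow(166, Rational(1, 2)))))
Add(Add(Function('s')(-198), -100333), Function('l')(293, 121)) = Add(Add(Mul(2, -198, Add(12, Pow(166, Rational(1, 2)))), -100333), Add(-217, Mul(-284, 293))) = Add(Add(Add(-4752, Mul(-396, Pow(166, Rational(1, 2)))), -100333), Add(-217, -83212)) = Add(Add(-105085, Mul(-396, Pow(166, Rational(1, 2)))), -83429) = Add(-188514, Mul(-396, Pow(166, Rational(1, 2))))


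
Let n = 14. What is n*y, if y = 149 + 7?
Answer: 2184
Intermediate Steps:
y = 156
n*y = 14*156 = 2184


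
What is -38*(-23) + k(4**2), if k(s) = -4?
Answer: 870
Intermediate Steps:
-38*(-23) + k(4**2) = -38*(-23) - 4 = 874 - 4 = 870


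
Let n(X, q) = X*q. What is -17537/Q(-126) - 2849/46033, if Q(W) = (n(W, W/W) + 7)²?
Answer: -847625410/651873313 ≈ -1.3003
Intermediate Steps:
Q(W) = (7 + W)² (Q(W) = (W*(W/W) + 7)² = (W*1 + 7)² = (W + 7)² = (7 + W)²)
-17537/Q(-126) - 2849/46033 = -17537/(7 - 126)² - 2849/46033 = -17537/((-119)²) - 2849*1/46033 = -17537/14161 - 2849/46033 = -847625410/651873313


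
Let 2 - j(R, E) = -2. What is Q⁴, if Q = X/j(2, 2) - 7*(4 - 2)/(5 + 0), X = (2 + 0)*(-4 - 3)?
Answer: 15752961/10000 ≈ 1575.3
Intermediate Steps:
j(R, E) = 4 (j(R, E) = 2 - 1*(-2) = 2 + 2 = 4)
X = -14 (X = 2*(-7) = -14)
Q = -63/10 (Q = -14/4 - 7*(4 - 2)/(5 + 0) = -14*¼ - 7/(5/2) = -7/2 - 7/(5*(½)) = -7/2 - 7/5/2 = -7/2 - 7*⅖ = -7/2 - 14/5 = -63/10 ≈ -6.3000)
Q⁴ = (-63/10)⁴ = 15752961/10000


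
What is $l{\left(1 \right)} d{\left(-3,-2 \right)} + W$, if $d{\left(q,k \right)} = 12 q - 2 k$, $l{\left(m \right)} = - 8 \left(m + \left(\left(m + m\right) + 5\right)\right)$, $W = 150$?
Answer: $2198$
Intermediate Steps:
$l{\left(m \right)} = -40 - 24 m$ ($l{\left(m \right)} = - 8 \left(m + \left(2 m + 5\right)\right) = - 8 \left(m + \left(5 + 2 m\right)\right) = - 8 \left(5 + 3 m\right) = -40 - 24 m$)
$d{\left(q,k \right)} = - 2 k + 12 q$
$l{\left(1 \right)} d{\left(-3,-2 \right)} + W = \left(-40 - 24\right) \left(\left(-2\right) \left(-2\right) + 12 \left(-3\right)\right) + 150 = \left(-40 - 24\right) \left(4 - 36\right) + 150 = \left(-64\right) \left(-32\right) + 150 = 2048 + 150 = 2198$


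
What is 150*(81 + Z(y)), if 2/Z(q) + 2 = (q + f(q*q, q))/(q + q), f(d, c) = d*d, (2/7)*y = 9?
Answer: 1012594750/83341 ≈ 12150.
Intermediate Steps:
y = 63/2 (y = (7/2)*9 = 63/2 ≈ 31.500)
f(d, c) = d**2
Z(q) = 2/(-2 + (q + q**4)/(2*q)) (Z(q) = 2/(-2 + (q + (q*q)**2)/(q + q)) = 2/(-2 + (q + (q**2)**2)/((2*q))) = 2/(-2 + (q + q**4)*(1/(2*q))) = 2/(-2 + (q + q**4)/(2*q)))
150*(81 + Z(y)) = 150*(81 + 4/(-3 + (63/2)**3)) = 150*(81 + 4/(-3 + 250047/8)) = 150*(81 + 4/(250023/8)) = 150*(81 + 4*(8/250023)) = 150*(81 + 32/250023) = 150*(20251895/250023) = 1012594750/83341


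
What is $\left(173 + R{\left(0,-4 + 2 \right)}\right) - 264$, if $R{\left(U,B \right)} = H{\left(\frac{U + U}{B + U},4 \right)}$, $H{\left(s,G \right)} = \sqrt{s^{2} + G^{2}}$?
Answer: $-87$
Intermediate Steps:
$H{\left(s,G \right)} = \sqrt{G^{2} + s^{2}}$
$R{\left(U,B \right)} = \sqrt{16 + \frac{4 U^{2}}{\left(B + U\right)^{2}}}$ ($R{\left(U,B \right)} = \sqrt{4^{2} + \left(\frac{U + U}{B + U}\right)^{2}} = \sqrt{16 + \left(\frac{2 U}{B + U}\right)^{2}} = \sqrt{16 + \frac{4 U^{2}}{\left(B + U\right)^{2}}}$)
$\left(173 + R{\left(0,-4 + 2 \right)}\right) - 264 = \left(173 + 2 \sqrt{4 + \frac{0^{2}}{\left(\left(-4 + 2\right) + 0\right)^{2}}}\right) - 264 = \left(173 + 2 \sqrt{4 + \frac{0}{\left(-2 + 0\right)^{2}}}\right) - 264 = \left(173 + 2 \sqrt{4 + \frac{0}{4}}\right) - 264 = \left(173 + 2 \sqrt{4 + 0 \cdot \frac{1}{4}}\right) - 264 = \left(173 + 2 \sqrt{4 + 0}\right) - 264 = \left(173 + 2 \sqrt{4}\right) - 264 = \left(173 + 2 \cdot 2\right) - 264 = \left(173 + 4\right) - 264 = 177 - 264 = -87$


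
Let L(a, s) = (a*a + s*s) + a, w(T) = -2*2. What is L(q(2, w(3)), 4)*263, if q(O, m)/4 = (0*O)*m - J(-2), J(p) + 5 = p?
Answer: 217764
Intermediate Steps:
J(p) = -5 + p
w(T) = -4
q(O, m) = 28 (q(O, m) = 4*((0*O)*m - (-5 - 2)) = 4*(0*m - 1*(-7)) = 4*(0 + 7) = 4*7 = 28)
L(a, s) = a + a**2 + s**2 (L(a, s) = (a**2 + s**2) + a = a + a**2 + s**2)
L(q(2, w(3)), 4)*263 = (28 + 28**2 + 4**2)*263 = (28 + 784 + 16)*263 = 828*263 = 217764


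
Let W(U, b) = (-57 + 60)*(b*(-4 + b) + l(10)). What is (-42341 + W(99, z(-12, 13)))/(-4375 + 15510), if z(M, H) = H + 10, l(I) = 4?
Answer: -41018/11135 ≈ -3.6837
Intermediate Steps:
z(M, H) = 10 + H
W(U, b) = 12 + 3*b*(-4 + b) (W(U, b) = (-57 + 60)*(b*(-4 + b) + 4) = 3*(4 + b*(-4 + b)) = 12 + 3*b*(-4 + b))
(-42341 + W(99, z(-12, 13)))/(-4375 + 15510) = (-42341 + (12 - 12*(10 + 13) + 3*(10 + 13)²))/(-4375 + 15510) = (-42341 + (12 - 12*23 + 3*23²))/11135 = (-42341 + (12 - 276 + 3*529))*(1/11135) = (-42341 + (12 - 276 + 1587))*(1/11135) = (-42341 + 1323)*(1/11135) = -41018*1/11135 = -41018/11135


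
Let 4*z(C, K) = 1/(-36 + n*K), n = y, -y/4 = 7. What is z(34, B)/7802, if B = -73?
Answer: 1/62665664 ≈ 1.5958e-8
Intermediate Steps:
y = -28 (y = -4*7 = -28)
n = -28
z(C, K) = 1/(4*(-36 - 28*K))
z(34, B)/7802 = (1/(16*(-9 - 7*(-73))))/7802 = (1/(16*(-9 + 511)))*(1/7802) = ((1/16)/502)*(1/7802) = ((1/16)*(1/502))*(1/7802) = (1/8032)*(1/7802) = 1/62665664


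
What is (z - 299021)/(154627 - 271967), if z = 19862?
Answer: 279159/117340 ≈ 2.3791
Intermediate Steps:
(z - 299021)/(154627 - 271967) = (19862 - 299021)/(154627 - 271967) = -279159/(-117340) = -279159*(-1/117340) = 279159/117340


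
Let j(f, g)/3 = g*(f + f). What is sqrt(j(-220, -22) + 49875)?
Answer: sqrt(78915) ≈ 280.92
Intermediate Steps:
j(f, g) = 6*f*g (j(f, g) = 3*(g*(f + f)) = 3*(g*(2*f)) = 3*(2*f*g) = 6*f*g)
sqrt(j(-220, -22) + 49875) = sqrt(6*(-220)*(-22) + 49875) = sqrt(29040 + 49875) = sqrt(78915)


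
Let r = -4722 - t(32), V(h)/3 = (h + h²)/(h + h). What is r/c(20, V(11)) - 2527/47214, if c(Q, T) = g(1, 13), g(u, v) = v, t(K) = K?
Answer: -224488207/613782 ≈ -365.75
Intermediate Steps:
V(h) = 3*(h + h²)/(2*h) (V(h) = 3*((h + h²)/(h + h)) = 3*((h + h²)/((2*h))) = 3*((h + h²)*(1/(2*h))) = 3*((h + h²)/(2*h)) = 3*(h + h²)/(2*h))
r = -4754 (r = -4722 - 1*32 = -4722 - 32 = -4754)
c(Q, T) = 13
r/c(20, V(11)) - 2527/47214 = -4754/13 - 2527/47214 = -224488207/613782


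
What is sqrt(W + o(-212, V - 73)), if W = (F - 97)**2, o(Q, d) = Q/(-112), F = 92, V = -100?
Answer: sqrt(5271)/14 ≈ 5.1858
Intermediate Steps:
o(Q, d) = -Q/112 (o(Q, d) = Q*(-1/112) = -Q/112)
W = 25 (W = (92 - 97)**2 = (-5)**2 = 25)
sqrt(W + o(-212, V - 73)) = sqrt(25 - 1/112*(-212)) = sqrt(25 + 53/28) = sqrt(753/28) = sqrt(5271)/14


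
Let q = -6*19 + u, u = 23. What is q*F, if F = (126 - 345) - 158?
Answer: 34307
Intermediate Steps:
q = -91 (q = -6*19 + 23 = -114 + 23 = -91)
F = -377 (F = -219 - 158 = -377)
q*F = -91*(-377) = 34307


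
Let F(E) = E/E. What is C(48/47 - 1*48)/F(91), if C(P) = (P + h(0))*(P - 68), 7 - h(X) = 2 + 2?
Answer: 11170068/2209 ≈ 5056.6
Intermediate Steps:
F(E) = 1
h(X) = 3 (h(X) = 7 - (2 + 2) = 7 - 1*4 = 7 - 4 = 3)
C(P) = (-68 + P)*(3 + P) (C(P) = (P + 3)*(P - 68) = (3 + P)*(-68 + P) = (-68 + P)*(3 + P))
C(48/47 - 1*48)/F(91) = (-204 + (48/47 - 1*48)**2 - 65*(48/47 - 1*48))/1 = (-204 + (48*(1/47) - 48)**2 - 65*(48*(1/47) - 48))*1 = (-204 + (48/47 - 48)**2 - 65*(48/47 - 48))*1 = (-204 + (-2208/47)**2 - 65*(-2208/47))*1 = (-204 + 4875264/2209 + 143520/47)*1 = (11170068/2209)*1 = 11170068/2209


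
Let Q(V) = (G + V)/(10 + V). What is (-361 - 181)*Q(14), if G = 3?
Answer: -4607/12 ≈ -383.92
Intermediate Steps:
Q(V) = (3 + V)/(10 + V)
(-361 - 181)*Q(14) = (-361 - 181)*((3 + 14)/(10 + 14)) = -542*17/24 = -4607/12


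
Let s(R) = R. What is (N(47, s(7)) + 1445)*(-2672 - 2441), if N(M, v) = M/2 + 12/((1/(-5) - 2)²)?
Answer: -1820110401/242 ≈ -7.5211e+6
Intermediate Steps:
N(M, v) = 300/121 + M/2 (N(M, v) = M*(½) + 12/((-⅕ - 2)²) = M/2 + 12/((-11/5)²) = M/2 + 12/(121/25) = M/2 + 12*(25/121) = M/2 + 300/121 = 300/121 + M/2)
(N(47, s(7)) + 1445)*(-2672 - 2441) = ((300/121 + (½)*47) + 1445)*(-2672 - 2441) = ((300/121 + 47/2) + 1445)*(-5113) = (6287/242 + 1445)*(-5113) = (355977/242)*(-5113) = -1820110401/242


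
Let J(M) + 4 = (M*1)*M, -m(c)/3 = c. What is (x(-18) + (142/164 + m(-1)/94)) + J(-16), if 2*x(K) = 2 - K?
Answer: 506604/1927 ≈ 262.90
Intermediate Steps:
x(K) = 1 - K/2 (x(K) = (2 - K)/2 = 1 - K/2)
m(c) = -3*c
J(M) = -4 + M² (J(M) = -4 + (M*1)*M = -4 + M*M = -4 + M²)
(x(-18) + (142/164 + m(-1)/94)) + J(-16) = ((1 - ½*(-18)) + (142/164 - 3*(-1)/94)) + (-4 + (-16)²) = ((1 + 9) + (142*(1/164) + 3*(1/94))) + (-4 + 256) = (10 + (71/82 + 3/94)) + 252 = (10 + 1730/1927) + 252 = 21000/1927 + 252 = 506604/1927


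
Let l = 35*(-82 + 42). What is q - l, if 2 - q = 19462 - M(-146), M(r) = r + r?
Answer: -18352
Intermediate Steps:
M(r) = 2*r
l = -1400 (l = 35*(-40) = -1400)
q = -19752 (q = 2 - (19462 - 2*(-146)) = 2 - (19462 - 1*(-292)) = 2 - (19462 + 292) = 2 - 1*19754 = 2 - 19754 = -19752)
q - l = -19752 - 1*(-1400) = -19752 + 1400 = -18352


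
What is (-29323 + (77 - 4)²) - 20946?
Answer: -44940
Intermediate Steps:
(-29323 + (77 - 4)²) - 20946 = (-29323 + 73²) - 20946 = (-29323 + 5329) - 20946 = -23994 - 20946 = -44940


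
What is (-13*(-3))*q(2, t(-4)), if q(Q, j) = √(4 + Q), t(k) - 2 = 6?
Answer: 39*√6 ≈ 95.530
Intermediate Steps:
t(k) = 8 (t(k) = 2 + 6 = 8)
(-13*(-3))*q(2, t(-4)) = (-13*(-3))*√(4 + 2) = 39*√6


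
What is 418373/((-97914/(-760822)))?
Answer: 159153691303/48957 ≈ 3.2509e+6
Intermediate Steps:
418373/((-97914/(-760822))) = 418373/((-97914*(-1)/760822)) = 418373/((-1*(-48957/380411))) = 418373/(48957/380411) = 418373*(380411/48957) = 159153691303/48957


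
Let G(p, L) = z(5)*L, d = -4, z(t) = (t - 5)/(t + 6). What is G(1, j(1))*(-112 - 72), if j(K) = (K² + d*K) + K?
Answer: 0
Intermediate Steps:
z(t) = (-5 + t)/(6 + t)
j(K) = K² - 3*K (j(K) = (K² - 4*K) + K = K² - 3*K)
G(p, L) = 0 (G(p, L) = ((-5 + 5)/(6 + 5))*L = (0/11)*L = ((1/11)*0)*L = 0*L = 0)
G(1, j(1))*(-112 - 72) = 0*(-112 - 72) = 0*(-184) = 0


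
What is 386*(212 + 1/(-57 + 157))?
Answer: 4091793/50 ≈ 81836.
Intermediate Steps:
386*(212 + 1/(-57 + 157)) = 386*(212 + 1/100) = 386*(21201/100) = 4091793/50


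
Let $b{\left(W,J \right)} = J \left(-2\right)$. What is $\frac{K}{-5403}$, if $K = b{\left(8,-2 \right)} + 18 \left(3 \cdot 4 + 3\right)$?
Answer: $- \frac{274}{5403} \approx -0.050713$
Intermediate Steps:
$b{\left(W,J \right)} = - 2 J$
$K = 274$ ($K = \left(-2\right) \left(-2\right) + 18 \left(3 \cdot 4 + 3\right) = 4 + 18 \left(12 + 3\right) = 4 + 18 \cdot 15 = 4 + 270 = 274$)
$\frac{K}{-5403} = \frac{274}{-5403} = 274 \left(- \frac{1}{5403}\right) = - \frac{274}{5403}$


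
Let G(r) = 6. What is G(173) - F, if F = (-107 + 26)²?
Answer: -6555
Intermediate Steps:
F = 6561 (F = (-81)² = 6561)
G(173) - F = 6 - 1*6561 = 6 - 6561 = -6555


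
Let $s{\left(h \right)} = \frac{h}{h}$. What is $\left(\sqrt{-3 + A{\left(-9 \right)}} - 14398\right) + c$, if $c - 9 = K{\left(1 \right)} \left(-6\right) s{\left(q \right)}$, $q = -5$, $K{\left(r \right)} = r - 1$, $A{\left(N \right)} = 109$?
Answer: $-14389 + \sqrt{106} \approx -14379.0$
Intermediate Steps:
$K{\left(r \right)} = -1 + r$ ($K{\left(r \right)} = r - 1 = -1 + r$)
$s{\left(h \right)} = 1$
$c = 9$ ($c = 9 + \left(-1 + 1\right) \left(-6\right) 1 = 9 + 0 \left(-6\right) 1 = 9 + 0 \cdot 1 = 9 + 0 = 9$)
$\left(\sqrt{-3 + A{\left(-9 \right)}} - 14398\right) + c = \left(\sqrt{-3 + 109} - 14398\right) + 9 = \left(\sqrt{106} - 14398\right) + 9 = \left(-14398 + \sqrt{106}\right) + 9 = -14389 + \sqrt{106}$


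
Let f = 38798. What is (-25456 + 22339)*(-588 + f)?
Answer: -119100570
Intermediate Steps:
(-25456 + 22339)*(-588 + f) = (-25456 + 22339)*(-588 + 38798) = -3117*38210 = -119100570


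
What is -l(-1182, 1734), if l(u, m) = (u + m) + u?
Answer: 630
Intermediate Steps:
l(u, m) = m + 2*u (l(u, m) = (m + u) + u = m + 2*u)
-l(-1182, 1734) = -(1734 + 2*(-1182)) = -(1734 - 2364) = -1*(-630) = 630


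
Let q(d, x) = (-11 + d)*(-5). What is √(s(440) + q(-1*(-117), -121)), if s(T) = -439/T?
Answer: I*√25700290/220 ≈ 23.043*I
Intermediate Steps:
q(d, x) = 55 - 5*d
√(s(440) + q(-1*(-117), -121)) = √(-439/440 + (55 - (-5)*(-117))) = √(-439*1/440 + (55 - 5*117)) = √(-439/440 + (55 - 585)) = √(-439/440 - 530) = √(-233639/440) = I*√25700290/220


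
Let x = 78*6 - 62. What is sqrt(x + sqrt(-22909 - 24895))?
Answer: sqrt(406 + 2*I*sqrt(11951)) ≈ 20.822 + 5.2502*I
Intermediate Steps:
x = 406 (x = 468 - 62 = 406)
sqrt(x + sqrt(-22909 - 24895)) = sqrt(406 + sqrt(-22909 - 24895)) = sqrt(406 + sqrt(-47804)) = sqrt(406 + 2*I*sqrt(11951))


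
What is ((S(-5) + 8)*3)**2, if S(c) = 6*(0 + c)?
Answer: 4356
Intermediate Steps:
S(c) = 6*c
((S(-5) + 8)*3)**2 = ((6*(-5) + 8)*3)**2 = ((-30 + 8)*3)**2 = (-22*3)**2 = (-66)**2 = 4356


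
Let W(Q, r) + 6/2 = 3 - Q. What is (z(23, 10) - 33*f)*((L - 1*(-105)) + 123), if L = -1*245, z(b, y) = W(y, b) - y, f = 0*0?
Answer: 340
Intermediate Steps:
W(Q, r) = -Q (W(Q, r) = -3 + (3 - Q) = -Q)
f = 0
z(b, y) = -2*y (z(b, y) = -y - y = -2*y)
L = -245
(z(23, 10) - 33*f)*((L - 1*(-105)) + 123) = (-2*10 - 33*0)*((-245 - 1*(-105)) + 123) = (-20 + 0)*((-245 + 105) + 123) = -20*(-140 + 123) = -20*(-17) = 340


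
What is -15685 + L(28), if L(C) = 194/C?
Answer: -219493/14 ≈ -15678.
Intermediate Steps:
-15685 + L(28) = -15685 + 194/28 = -15685 + 194*(1/28) = -15685 + 97/14 = -219493/14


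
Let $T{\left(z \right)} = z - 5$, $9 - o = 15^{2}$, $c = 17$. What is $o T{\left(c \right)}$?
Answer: $-2592$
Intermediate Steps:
$o = -216$ ($o = 9 - 15^{2} = 9 - 225 = -216$)
$T{\left(z \right)} = -5 + z$
$o T{\left(c \right)} = - 216 \left(-5 + 17\right) = \left(-216\right) 12 = -2592$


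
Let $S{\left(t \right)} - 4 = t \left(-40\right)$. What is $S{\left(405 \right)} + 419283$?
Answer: $403087$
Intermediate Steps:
$S{\left(t \right)} = 4 - 40 t$ ($S{\left(t \right)} = 4 + t \left(-40\right) = 4 - 40 t$)
$S{\left(405 \right)} + 419283 = \left(4 - 16200\right) + 419283 = -16196 + 419283 = 403087$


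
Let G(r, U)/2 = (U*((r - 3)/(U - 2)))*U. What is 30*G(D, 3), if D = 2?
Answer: -540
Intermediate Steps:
G(r, U) = 2*U²*(-3 + r)/(-2 + U) (G(r, U) = 2*((U*((r - 3)/(U - 2)))*U) = 2*((U*((-3 + r)/(-2 + U)))*U) = 2*((U*(-3 + r)/(-2 + U))*U) = 2*(U²*(-3 + r)/(-2 + U)) = 2*U²*(-3 + r)/(-2 + U))
30*G(D, 3) = 30*(2*3²*(-3 + 2)/(-2 + 3)) = 30*(2*9*(-1)/1) = 30*(2*9*1*(-1)) = 30*(-18) = -540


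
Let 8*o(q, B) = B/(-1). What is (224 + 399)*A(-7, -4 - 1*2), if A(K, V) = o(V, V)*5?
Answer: 9345/4 ≈ 2336.3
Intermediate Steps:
o(q, B) = -B/8 (o(q, B) = (B/(-1))/8 = (B*(-1))/8 = (-B)/8 = -B/8)
A(K, V) = -5*V/8 (A(K, V) = -V/8*5 = -5*V/8)
(224 + 399)*A(-7, -4 - 1*2) = (224 + 399)*(-5*(-4 - 1*2)/8) = 623*(-5*(-4 - 2)/8) = 623*(-5/8*(-6)) = 623*(15/4) = 9345/4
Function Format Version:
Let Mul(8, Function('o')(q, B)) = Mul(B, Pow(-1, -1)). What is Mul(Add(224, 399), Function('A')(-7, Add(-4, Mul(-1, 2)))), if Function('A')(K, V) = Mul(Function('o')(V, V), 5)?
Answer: Rational(9345, 4) ≈ 2336.3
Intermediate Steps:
Function('o')(q, B) = Mul(Rational(-1, 8), B) (Function('o')(q, B) = Mul(Rational(1, 8), Mul(B, Pow(-1, -1))) = Mul(Rational(1, 8), Mul(B, -1)) = Mul(Rational(1, 8), Mul(-1, B)) = Mul(Rational(-1, 8), B))
Function('A')(K, V) = Mul(Rational(-5, 8), V) (Function('A')(K, V) = Mul(Mul(Rational(-1, 8), V), 5) = Mul(Rational(-5, 8), V))
Mul(Add(224, 399), Function('A')(-7, Add(-4, Mul(-1, 2)))) = Mul(Add(224, 399), Mul(Rational(-5, 8), Add(-4, Mul(-1, 2)))) = Mul(623, Mul(Rational(-5, 8), Add(-4, -2))) = Mul(623, Mul(Rational(-5, 8), -6)) = Mul(623, Rational(15, 4)) = Rational(9345, 4)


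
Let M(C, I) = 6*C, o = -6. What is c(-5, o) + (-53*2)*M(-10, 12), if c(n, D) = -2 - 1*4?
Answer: 6354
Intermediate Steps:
c(n, D) = -6 (c(n, D) = -2 - 4 = -6)
c(-5, o) + (-53*2)*M(-10, 12) = -6 + (-53*2)*(6*(-10)) = -6 - 106*(-60) = -6 + 6360 = 6354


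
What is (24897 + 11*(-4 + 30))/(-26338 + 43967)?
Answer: 25183/17629 ≈ 1.4285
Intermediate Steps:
(24897 + 11*(-4 + 30))/(-26338 + 43967) = (24897 + 11*26)/17629 = (24897 + 286)*(1/17629) = 25183*(1/17629) = 25183/17629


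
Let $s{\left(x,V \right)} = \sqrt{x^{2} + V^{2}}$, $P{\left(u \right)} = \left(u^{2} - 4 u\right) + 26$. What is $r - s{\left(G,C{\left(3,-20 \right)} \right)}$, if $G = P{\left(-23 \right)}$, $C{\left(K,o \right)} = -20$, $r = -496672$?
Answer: $-496672 - \sqrt{419009} \approx -4.9732 \cdot 10^{5}$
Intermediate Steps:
$P{\left(u \right)} = 26 + u^{2} - 4 u$
$G = 647$ ($G = 26 + \left(-23\right)^{2} - -92 = 26 + 529 + 92 = 647$)
$s{\left(x,V \right)} = \sqrt{V^{2} + x^{2}}$
$r - s{\left(G,C{\left(3,-20 \right)} \right)} = -496672 - \sqrt{\left(-20\right)^{2} + 647^{2}} = -496672 - \sqrt{400 + 418609} = -496672 - \sqrt{419009}$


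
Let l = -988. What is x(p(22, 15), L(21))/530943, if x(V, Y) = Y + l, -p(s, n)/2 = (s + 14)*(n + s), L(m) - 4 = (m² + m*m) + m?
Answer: -27/176981 ≈ -0.00015256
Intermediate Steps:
L(m) = 4 + m + 2*m² (L(m) = 4 + ((m² + m*m) + m) = 4 + ((m² + m²) + m) = 4 + (2*m² + m) = 4 + (m + 2*m²) = 4 + m + 2*m²)
p(s, n) = -2*(14 + s)*(n + s) (p(s, n) = -2*(s + 14)*(n + s) = -2*(14 + s)*(n + s))
x(V, Y) = -988 + Y (x(V, Y) = Y - 988 = -988 + Y)
x(p(22, 15), L(21))/530943 = (-988 + (4 + 21 + 2*21²))/530943 = (-988 + (4 + 21 + 2*441))*(1/530943) = (-988 + (4 + 21 + 882))*(1/530943) = (-988 + 907)*(1/530943) = -81*1/530943 = -27/176981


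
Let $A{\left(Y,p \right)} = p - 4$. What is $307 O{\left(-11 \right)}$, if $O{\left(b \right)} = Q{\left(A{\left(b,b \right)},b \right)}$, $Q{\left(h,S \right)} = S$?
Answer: $-3377$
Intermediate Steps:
$A{\left(Y,p \right)} = -4 + p$
$O{\left(b \right)} = b$
$307 O{\left(-11 \right)} = 307 \left(-11\right) = -3377$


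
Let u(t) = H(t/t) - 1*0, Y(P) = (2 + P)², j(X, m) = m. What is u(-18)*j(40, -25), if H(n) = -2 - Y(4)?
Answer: 950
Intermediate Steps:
H(n) = -38 (H(n) = -2 - (2 + 4)² = -2 - 1*6² = -2 - 1*36 = -2 - 36 = -38)
u(t) = -38 (u(t) = -38 - 1*0 = -38 + 0 = -38)
u(-18)*j(40, -25) = -38*(-25) = 950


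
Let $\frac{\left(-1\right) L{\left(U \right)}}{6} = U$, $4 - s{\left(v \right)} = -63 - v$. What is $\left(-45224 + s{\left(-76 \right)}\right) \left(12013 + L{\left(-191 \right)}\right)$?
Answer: $-595221047$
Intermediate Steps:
$s{\left(v \right)} = 67 + v$ ($s{\left(v \right)} = 4 - \left(-63 - v\right) = 4 + \left(63 + v\right) = 67 + v$)
$L{\left(U \right)} = - 6 U$
$\left(-45224 + s{\left(-76 \right)}\right) \left(12013 + L{\left(-191 \right)}\right) = \left(-45224 + \left(67 - 76\right)\right) \left(12013 - -1146\right) = \left(-45224 - 9\right) \left(12013 + 1146\right) = \left(-45233\right) 13159 = -595221047$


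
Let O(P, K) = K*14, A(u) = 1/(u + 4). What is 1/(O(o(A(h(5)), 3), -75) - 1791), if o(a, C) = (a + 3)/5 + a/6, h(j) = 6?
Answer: -1/2841 ≈ -0.00035199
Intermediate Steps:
A(u) = 1/(4 + u)
o(a, C) = 3/5 + 11*a/30 (o(a, C) = (3 + a)*(1/5) + a*(1/6) = (3/5 + a/5) + a/6 = 3/5 + 11*a/30)
O(P, K) = 14*K
1/(O(o(A(h(5)), 3), -75) - 1791) = 1/(14*(-75) - 1791) = 1/(-1050 - 1791) = 1/(-2841) = -1/2841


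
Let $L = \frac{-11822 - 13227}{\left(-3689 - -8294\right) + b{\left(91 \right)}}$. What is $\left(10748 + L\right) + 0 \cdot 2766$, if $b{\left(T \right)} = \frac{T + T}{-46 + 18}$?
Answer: $\frac{98799258}{9197} \approx 10743.0$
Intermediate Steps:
$b{\left(T \right)} = - \frac{T}{14}$ ($b{\left(T \right)} = \frac{2 T}{-28} = 2 T \left(- \frac{1}{28}\right) = - \frac{T}{14}$)
$L = - \frac{50098}{9197}$ ($L = \frac{-11822 - 13227}{\left(-3689 - -8294\right) - \frac{13}{2}} = - \frac{25049}{\left(-3689 + 8294\right) - \frac{13}{2}} = - \frac{25049}{4605 - \frac{13}{2}} = - \frac{25049}{\frac{9197}{2}} = \left(-25049\right) \frac{2}{9197} = - \frac{50098}{9197} \approx -5.4472$)
$\left(10748 + L\right) + 0 \cdot 2766 = \left(10748 - \frac{50098}{9197}\right) + 0 \cdot 2766 = \frac{98799258}{9197} + 0 = \frac{98799258}{9197}$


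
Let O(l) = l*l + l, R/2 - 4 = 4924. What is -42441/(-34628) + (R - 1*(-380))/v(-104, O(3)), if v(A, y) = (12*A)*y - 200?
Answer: 36204051/65689316 ≈ 0.55114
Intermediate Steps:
R = 9856 (R = 8 + 2*4924 = 8 + 9848 = 9856)
O(l) = l + l² (O(l) = l² + l = l + l²)
v(A, y) = -200 + 12*A*y (v(A, y) = 12*A*y - 200 = -200 + 12*A*y)
-42441/(-34628) + (R - 1*(-380))/v(-104, O(3)) = -42441/(-34628) + (9856 - 1*(-380))/(-200 + 12*(-104)*(3*(1 + 3))) = -42441*(-1/34628) + (9856 + 380)/(-200 + 12*(-104)*(3*4)) = 42441/34628 + 10236/(-200 + 12*(-104)*12) = 42441/34628 + 10236/(-200 - 14976) = 42441/34628 + 10236/(-15176) = 42441/34628 + 10236*(-1/15176) = 42441/34628 - 2559/3794 = 36204051/65689316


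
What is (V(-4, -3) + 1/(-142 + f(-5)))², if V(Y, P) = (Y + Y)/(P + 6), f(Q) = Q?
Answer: 17161/2401 ≈ 7.1474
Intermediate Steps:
V(Y, P) = 2*Y/(6 + P) (V(Y, P) = (2*Y)/(6 + P) = 2*Y/(6 + P))
(V(-4, -3) + 1/(-142 + f(-5)))² = (2*(-4)/(6 - 3) + 1/(-142 - 5))² = (2*(-4)/3 + 1/(-147))² = (2*(-4)*(⅓) - 1/147)² = (-8/3 - 1/147)² = (-131/49)² = 17161/2401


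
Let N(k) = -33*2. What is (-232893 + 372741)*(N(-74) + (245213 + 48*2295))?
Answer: 49688973336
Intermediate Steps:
N(k) = -66
(-232893 + 372741)*(N(-74) + (245213 + 48*2295)) = (-232893 + 372741)*(-66 + (245213 + 48*2295)) = 139848*(-66 + (245213 + 110160)) = 139848*(-66 + 355373) = 139848*355307 = 49688973336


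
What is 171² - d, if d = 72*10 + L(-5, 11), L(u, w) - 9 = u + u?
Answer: 28522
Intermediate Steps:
L(u, w) = 9 + 2*u (L(u, w) = 9 + (u + u) = 9 + 2*u)
d = 719 (d = 72*10 + (9 + 2*(-5)) = 720 + (9 - 10) = 720 - 1 = 719)
171² - d = 171² - 1*719 = 29241 - 719 = 28522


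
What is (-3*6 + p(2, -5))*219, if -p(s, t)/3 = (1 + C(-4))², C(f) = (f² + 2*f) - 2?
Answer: -36135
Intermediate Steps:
C(f) = -2 + f² + 2*f
p(s, t) = -147 (p(s, t) = -3*(1 + (-2 + (-4)² + 2*(-4)))² = -3*(1 + (-2 + 16 - 8))² = -3*(1 + 6)² = -3*7² = -3*49 = -147)
(-3*6 + p(2, -5))*219 = (-3*6 - 147)*219 = (-18 - 147)*219 = -165*219 = -36135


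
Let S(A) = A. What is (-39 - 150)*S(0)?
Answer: 0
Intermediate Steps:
(-39 - 150)*S(0) = (-39 - 150)*0 = -189*0 = 0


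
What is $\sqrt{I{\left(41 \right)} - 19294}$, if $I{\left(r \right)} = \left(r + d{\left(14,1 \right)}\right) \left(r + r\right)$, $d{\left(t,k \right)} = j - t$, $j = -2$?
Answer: $6 i \sqrt{479} \approx 131.32 i$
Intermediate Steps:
$d{\left(t,k \right)} = -2 - t$
$I{\left(r \right)} = 2 r \left(-16 + r\right)$ ($I{\left(r \right)} = \left(r - 16\right) \left(r + r\right) = \left(r - 16\right) 2 r = \left(-16 + r\right) 2 r = 2 r \left(-16 + r\right)$)
$\sqrt{I{\left(41 \right)} - 19294} = \sqrt{2 \cdot 41 \left(-16 + 41\right) - 19294} = \sqrt{2 \cdot 41 \cdot 25 - 19294} = \sqrt{2050 - 19294} = \sqrt{-17244} = 6 i \sqrt{479}$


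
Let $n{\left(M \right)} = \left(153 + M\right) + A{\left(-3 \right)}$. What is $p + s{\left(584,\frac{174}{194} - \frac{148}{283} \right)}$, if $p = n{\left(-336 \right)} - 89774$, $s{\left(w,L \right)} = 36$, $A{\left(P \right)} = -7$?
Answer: $-89928$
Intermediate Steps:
$n{\left(M \right)} = 146 + M$ ($n{\left(M \right)} = \left(153 + M\right) - 7 = 146 + M$)
$p = -89964$ ($p = \left(146 - 336\right) - 89774 = -190 - 89774 = -89964$)
$p + s{\left(584,\frac{174}{194} - \frac{148}{283} \right)} = -89964 + 36 = -89928$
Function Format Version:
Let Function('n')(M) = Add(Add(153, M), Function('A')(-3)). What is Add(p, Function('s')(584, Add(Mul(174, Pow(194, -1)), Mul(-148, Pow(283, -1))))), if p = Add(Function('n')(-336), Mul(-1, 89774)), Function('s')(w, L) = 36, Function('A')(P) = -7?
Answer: -89928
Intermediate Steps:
Function('n')(M) = Add(146, M) (Function('n')(M) = Add(Add(153, M), -7) = Add(146, M))
p = -89964 (p = Add(Add(146, -336), Mul(-1, 89774)) = Add(-190, -89774) = -89964)
Add(p, Function('s')(584, Add(Mul(174, Pow(194, -1)), Mul(-148, Pow(283, -1))))) = Add(-89964, 36) = -89928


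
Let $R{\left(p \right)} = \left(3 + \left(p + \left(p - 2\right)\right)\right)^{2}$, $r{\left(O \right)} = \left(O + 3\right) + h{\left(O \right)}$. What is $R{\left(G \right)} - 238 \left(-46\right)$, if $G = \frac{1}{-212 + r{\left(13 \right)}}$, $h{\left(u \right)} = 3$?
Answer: $\frac{407838533}{37249} \approx 10949.0$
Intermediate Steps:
$r{\left(O \right)} = 6 + O$ ($r{\left(O \right)} = \left(O + 3\right) + 3 = \left(3 + O\right) + 3 = 6 + O$)
$G = - \frac{1}{193}$ ($G = \frac{1}{-212 + \left(6 + 13\right)} = \frac{1}{-212 + 19} = \frac{1}{-193} = - \frac{1}{193} \approx -0.0051813$)
$R{\left(p \right)} = \left(1 + 2 p\right)^{2}$ ($R{\left(p \right)} = \left(3 + \left(p + \left(-2 + p\right)\right)\right)^{2} = \left(3 + \left(-2 + 2 p\right)\right)^{2} = \left(1 + 2 p\right)^{2}$)
$R{\left(G \right)} - 238 \left(-46\right) = \left(1 + 2 \left(- \frac{1}{193}\right)\right)^{2} - 238 \left(-46\right) = \left(1 - \frac{2}{193}\right)^{2} - -10948 = \left(\frac{191}{193}\right)^{2} + 10948 = \frac{36481}{37249} + 10948 = \frac{407838533}{37249}$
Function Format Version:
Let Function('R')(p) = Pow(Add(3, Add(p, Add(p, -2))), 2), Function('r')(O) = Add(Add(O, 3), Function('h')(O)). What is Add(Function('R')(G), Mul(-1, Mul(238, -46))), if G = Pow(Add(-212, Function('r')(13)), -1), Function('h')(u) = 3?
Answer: Rational(407838533, 37249) ≈ 10949.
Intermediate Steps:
Function('r')(O) = Add(6, O) (Function('r')(O) = Add(Add(O, 3), 3) = Add(Add(3, O), 3) = Add(6, O))
G = Rational(-1, 193) (G = Pow(Add(-212, Add(6, 13)), -1) = Pow(Add(-212, 19), -1) = Pow(-193, -1) = Rational(-1, 193) ≈ -0.0051813)
Function('R')(p) = Pow(Add(1, Mul(2, p)), 2) (Function('R')(p) = Pow(Add(3, Add(p, Add(-2, p))), 2) = Pow(Add(3, Add(-2, Mul(2, p))), 2) = Pow(Add(1, Mul(2, p)), 2))
Add(Function('R')(G), Mul(-1, Mul(238, -46))) = Add(Pow(Add(1, Mul(2, Rational(-1, 193))), 2), Mul(-1, Mul(238, -46))) = Add(Pow(Add(1, Rational(-2, 193)), 2), Mul(-1, -10948)) = Add(Pow(Rational(191, 193), 2), 10948) = Add(Rational(36481, 37249), 10948) = Rational(407838533, 37249)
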